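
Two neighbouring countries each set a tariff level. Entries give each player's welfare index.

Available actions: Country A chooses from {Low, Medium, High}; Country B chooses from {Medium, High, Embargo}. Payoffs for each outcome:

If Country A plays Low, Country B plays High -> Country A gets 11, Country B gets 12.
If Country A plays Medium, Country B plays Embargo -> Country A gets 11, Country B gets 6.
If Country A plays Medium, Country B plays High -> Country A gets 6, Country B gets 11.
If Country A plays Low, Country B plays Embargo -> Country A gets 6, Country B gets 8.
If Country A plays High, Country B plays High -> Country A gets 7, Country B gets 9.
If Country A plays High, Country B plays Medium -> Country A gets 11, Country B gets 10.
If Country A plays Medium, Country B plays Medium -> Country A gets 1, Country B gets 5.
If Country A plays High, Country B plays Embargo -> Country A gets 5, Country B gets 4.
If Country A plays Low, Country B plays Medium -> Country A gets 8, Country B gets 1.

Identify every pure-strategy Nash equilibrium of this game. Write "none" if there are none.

Mark each player's best response to every combination of opponents' strategies; a profile where every player is best-responding is a pure Nash equilibrium.
Country A against Medium: payoffs 8, 1, 11 → best response High.
Country A against High: payoffs 11, 6, 7 → best response Low.
Country A against Embargo: payoffs 6, 11, 5 → best response Medium.
Country B against Low: payoffs 1, 12, 8 → best response High.
Country B against Medium: payoffs 5, 11, 6 → best response High.
Country B against High: payoffs 10, 9, 4 → best response Medium.
Mutual best responses: (Low, High); (High, Medium).

Pure-strategy Nash equilibria: (Low, High), (High, Medium)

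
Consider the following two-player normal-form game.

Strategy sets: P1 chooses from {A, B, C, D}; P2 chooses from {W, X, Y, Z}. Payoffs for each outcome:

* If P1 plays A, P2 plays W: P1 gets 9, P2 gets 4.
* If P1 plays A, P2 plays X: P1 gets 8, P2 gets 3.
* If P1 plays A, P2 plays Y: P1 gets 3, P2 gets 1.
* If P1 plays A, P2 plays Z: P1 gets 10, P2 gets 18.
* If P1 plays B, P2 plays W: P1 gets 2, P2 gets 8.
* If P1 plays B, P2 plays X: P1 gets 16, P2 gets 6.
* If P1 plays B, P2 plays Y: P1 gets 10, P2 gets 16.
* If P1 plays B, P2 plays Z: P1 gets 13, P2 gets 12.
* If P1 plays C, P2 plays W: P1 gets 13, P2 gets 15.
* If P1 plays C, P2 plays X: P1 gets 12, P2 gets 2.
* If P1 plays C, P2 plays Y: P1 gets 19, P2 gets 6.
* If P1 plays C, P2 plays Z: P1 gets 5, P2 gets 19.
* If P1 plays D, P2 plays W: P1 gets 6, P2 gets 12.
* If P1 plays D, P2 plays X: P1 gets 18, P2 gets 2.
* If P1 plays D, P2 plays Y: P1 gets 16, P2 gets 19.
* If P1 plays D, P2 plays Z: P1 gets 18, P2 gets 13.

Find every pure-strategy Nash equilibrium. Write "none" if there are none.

P1 against W: payoffs 9, 2, 13, 6 → best response C.
P1 against X: payoffs 8, 16, 12, 18 → best response D.
P1 against Y: payoffs 3, 10, 19, 16 → best response C.
P1 against Z: payoffs 10, 13, 5, 18 → best response D.
P2 against A: payoffs 4, 3, 1, 18 → best response Z.
P2 against B: payoffs 8, 6, 16, 12 → best response Y.
P2 against C: payoffs 15, 2, 6, 19 → best response Z.
P2 against D: payoffs 12, 2, 19, 13 → best response Y.
No profile is a mutual best response for all players.

This game has no pure Nash equilibrium.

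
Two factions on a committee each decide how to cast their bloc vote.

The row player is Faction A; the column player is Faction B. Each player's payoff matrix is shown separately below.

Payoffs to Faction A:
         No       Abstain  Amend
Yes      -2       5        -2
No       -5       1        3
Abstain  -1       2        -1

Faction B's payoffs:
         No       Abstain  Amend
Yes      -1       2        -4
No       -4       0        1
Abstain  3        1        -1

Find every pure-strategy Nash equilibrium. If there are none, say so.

(Yes, No): Faction A can switch to Abstain (-2 → -1). Not NE.
(Yes, Abstain): Faction A gets 5, best alternative 2; Faction B gets 2, best alternative -1. No profitable deviation — NE.
(Yes, Amend): Faction A can switch to No (-2 → 3). Not NE.
(No, No): Faction A can switch to Yes (-5 → -2). Not NE.
(No, Abstain): Faction A can switch to Yes (1 → 5). Not NE.
(No, Amend): Faction A gets 3, best alternative -1; Faction B gets 1, best alternative 0. No profitable deviation — NE.
(Abstain, No): Faction A gets -1, best alternative -2; Faction B gets 3, best alternative 1. No profitable deviation — NE.
(Abstain, Abstain): Faction A can switch to Yes (2 → 5). Not NE.
(Abstain, Amend): Faction A can switch to No (-1 → 3). Not NE.

The pure Nash equilibria are (Yes, Abstain) and (No, Amend) and (Abstain, No).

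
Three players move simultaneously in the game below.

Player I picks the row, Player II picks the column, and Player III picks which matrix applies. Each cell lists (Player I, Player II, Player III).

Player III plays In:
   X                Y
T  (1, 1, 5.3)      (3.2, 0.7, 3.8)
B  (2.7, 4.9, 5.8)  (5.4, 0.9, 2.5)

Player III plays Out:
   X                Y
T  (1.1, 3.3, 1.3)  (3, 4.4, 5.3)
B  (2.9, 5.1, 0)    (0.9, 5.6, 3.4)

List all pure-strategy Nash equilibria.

Check each profile: it is a Nash equilibrium iff no player can strictly gain by switching unilaterally.
(T, X, In): Player I can switch to B (1 → 2.7). Not NE.
(T, X, Out): Player I can switch to B (1.1 → 2.9). Not NE.
(T, Y, In): Player I can switch to B (3.2 → 5.4). Not NE.
(T, Y, Out): Player I gets 3, best alternative 0.9; Player II gets 4.4, best alternative 3.3; Player III gets 5.3, best alternative 3.8. No profitable deviation — NE.
(B, X, In): Player I gets 2.7, best alternative 1; Player II gets 4.9, best alternative 0.9; Player III gets 5.8, best alternative 0. No profitable deviation — NE.
(B, X, Out): Player II can switch to Y (5.1 → 5.6). Not NE.
(B, Y, In): Player II can switch to X (0.9 → 4.9). Not NE.
(B, Y, Out): Player I can switch to T (0.9 → 3). Not NE.

(T, Y, Out), (B, X, In)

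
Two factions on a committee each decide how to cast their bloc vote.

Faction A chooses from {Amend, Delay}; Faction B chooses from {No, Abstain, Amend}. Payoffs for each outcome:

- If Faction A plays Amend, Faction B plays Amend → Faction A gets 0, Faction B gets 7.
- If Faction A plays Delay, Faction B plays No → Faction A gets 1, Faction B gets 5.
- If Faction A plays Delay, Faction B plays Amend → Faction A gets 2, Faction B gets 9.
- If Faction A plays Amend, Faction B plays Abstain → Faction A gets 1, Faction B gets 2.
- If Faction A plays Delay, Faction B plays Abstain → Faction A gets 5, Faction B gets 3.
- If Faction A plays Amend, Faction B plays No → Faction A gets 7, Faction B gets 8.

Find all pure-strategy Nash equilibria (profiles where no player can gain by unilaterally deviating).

The pure Nash equilibria are (Amend, No); (Delay, Amend).

For each player, find the best response to each opponent profile; mutual best responses are the pure NE.
Faction A against No: payoffs 7, 1 → best response Amend.
Faction A against Abstain: payoffs 1, 5 → best response Delay.
Faction A against Amend: payoffs 0, 2 → best response Delay.
Faction B against Amend: payoffs 8, 2, 7 → best response No.
Faction B against Delay: payoffs 5, 3, 9 → best response Amend.
Mutual best responses: (Amend, No); (Delay, Amend).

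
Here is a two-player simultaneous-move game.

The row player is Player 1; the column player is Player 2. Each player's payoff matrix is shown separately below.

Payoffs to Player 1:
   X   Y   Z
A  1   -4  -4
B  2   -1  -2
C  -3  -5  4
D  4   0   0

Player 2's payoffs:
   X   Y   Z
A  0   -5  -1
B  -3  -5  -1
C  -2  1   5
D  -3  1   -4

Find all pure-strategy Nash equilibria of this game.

For each player, find the best response to each opponent profile; mutual best responses are the pure NE.
Player 1 against X: payoffs 1, 2, -3, 4 → best response D.
Player 1 against Y: payoffs -4, -1, -5, 0 → best response D.
Player 1 against Z: payoffs -4, -2, 4, 0 → best response C.
Player 2 against A: payoffs 0, -5, -1 → best response X.
Player 2 against B: payoffs -3, -5, -1 → best response Z.
Player 2 against C: payoffs -2, 1, 5 → best response Z.
Player 2 against D: payoffs -3, 1, -4 → best response Y.
Mutual best responses: (C, Z); (D, Y).

(C, Z), (D, Y)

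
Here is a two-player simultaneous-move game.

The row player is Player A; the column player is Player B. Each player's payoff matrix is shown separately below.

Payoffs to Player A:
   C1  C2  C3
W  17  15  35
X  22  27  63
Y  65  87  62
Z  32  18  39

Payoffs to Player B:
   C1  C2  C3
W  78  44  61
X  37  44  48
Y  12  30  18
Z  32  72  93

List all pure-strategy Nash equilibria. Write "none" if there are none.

For each player, find the best response to each opponent profile; mutual best responses are the pure NE.
Player A against C1: payoffs 17, 22, 65, 32 → best response Y.
Player A against C2: payoffs 15, 27, 87, 18 → best response Y.
Player A against C3: payoffs 35, 63, 62, 39 → best response X.
Player B against W: payoffs 78, 44, 61 → best response C1.
Player B against X: payoffs 37, 44, 48 → best response C3.
Player B against Y: payoffs 12, 30, 18 → best response C2.
Player B against Z: payoffs 32, 72, 93 → best response C3.
Mutual best responses: (X, C3); (Y, C2).

(X, C3); (Y, C2)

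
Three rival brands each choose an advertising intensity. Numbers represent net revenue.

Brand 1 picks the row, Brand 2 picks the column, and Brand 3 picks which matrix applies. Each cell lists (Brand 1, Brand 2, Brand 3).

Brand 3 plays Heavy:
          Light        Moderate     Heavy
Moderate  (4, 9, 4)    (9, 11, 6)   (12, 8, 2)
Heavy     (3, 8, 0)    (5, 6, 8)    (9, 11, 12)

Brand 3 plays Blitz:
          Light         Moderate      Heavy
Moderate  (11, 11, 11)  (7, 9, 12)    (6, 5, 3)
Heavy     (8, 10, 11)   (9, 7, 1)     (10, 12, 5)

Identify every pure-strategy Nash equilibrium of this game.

For each player, find the best response to each opponent profile; mutual best responses are the pure NE.
Brand 1 against (Light, Heavy): payoffs 4, 3 → best response Moderate.
Brand 1 against (Light, Blitz): payoffs 11, 8 → best response Moderate.
Brand 1 against (Moderate, Heavy): payoffs 9, 5 → best response Moderate.
Brand 1 against (Moderate, Blitz): payoffs 7, 9 → best response Heavy.
Brand 1 against (Heavy, Heavy): payoffs 12, 9 → best response Moderate.
Brand 1 against (Heavy, Blitz): payoffs 6, 10 → best response Heavy.
Brand 2 against (Moderate, Heavy): payoffs 9, 11, 8 → best response Moderate.
Brand 2 against (Moderate, Blitz): payoffs 11, 9, 5 → best response Light.
Brand 2 against (Heavy, Heavy): payoffs 8, 6, 11 → best response Heavy.
Brand 2 against (Heavy, Blitz): payoffs 10, 7, 12 → best response Heavy.
Brand 3 against (Moderate, Light): payoffs 4, 11 → best response Blitz.
Brand 3 against (Moderate, Moderate): payoffs 6, 12 → best response Blitz.
Brand 3 against (Moderate, Heavy): payoffs 2, 3 → best response Blitz.
Brand 3 against (Heavy, Light): payoffs 0, 11 → best response Blitz.
Brand 3 against (Heavy, Moderate): payoffs 8, 1 → best response Heavy.
Brand 3 against (Heavy, Heavy): payoffs 12, 5 → best response Heavy.
Mutual best responses: (Moderate, Light, Blitz).

(Moderate, Light, Blitz)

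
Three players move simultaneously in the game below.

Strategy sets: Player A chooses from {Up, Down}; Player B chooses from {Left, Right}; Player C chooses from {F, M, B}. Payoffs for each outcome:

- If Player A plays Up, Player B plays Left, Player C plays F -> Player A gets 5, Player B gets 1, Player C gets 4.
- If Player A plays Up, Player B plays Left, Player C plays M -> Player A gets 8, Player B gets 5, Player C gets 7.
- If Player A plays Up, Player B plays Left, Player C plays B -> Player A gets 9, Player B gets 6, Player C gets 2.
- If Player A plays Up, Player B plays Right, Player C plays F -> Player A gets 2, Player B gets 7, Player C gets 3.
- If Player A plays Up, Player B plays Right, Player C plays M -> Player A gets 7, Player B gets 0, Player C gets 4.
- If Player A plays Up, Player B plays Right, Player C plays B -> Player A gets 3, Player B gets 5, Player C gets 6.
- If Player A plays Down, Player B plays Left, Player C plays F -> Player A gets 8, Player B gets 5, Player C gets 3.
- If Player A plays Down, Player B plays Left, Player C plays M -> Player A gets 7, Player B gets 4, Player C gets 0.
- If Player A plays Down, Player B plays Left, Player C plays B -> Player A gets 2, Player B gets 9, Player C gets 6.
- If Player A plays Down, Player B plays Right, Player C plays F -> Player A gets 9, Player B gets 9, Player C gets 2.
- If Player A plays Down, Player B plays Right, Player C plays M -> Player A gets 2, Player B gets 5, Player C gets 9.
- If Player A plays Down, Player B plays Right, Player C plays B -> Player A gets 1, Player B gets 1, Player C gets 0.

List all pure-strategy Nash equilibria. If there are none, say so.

The unique pure-strategy Nash equilibrium is (Up, Left, M).

Player A against (Left, F): payoffs 5, 8 → best response Down.
Player A against (Left, M): payoffs 8, 7 → best response Up.
Player A against (Left, B): payoffs 9, 2 → best response Up.
Player A against (Right, F): payoffs 2, 9 → best response Down.
Player A against (Right, M): payoffs 7, 2 → best response Up.
Player A against (Right, B): payoffs 3, 1 → best response Up.
Player B against (Up, F): payoffs 1, 7 → best response Right.
Player B against (Up, M): payoffs 5, 0 → best response Left.
Player B against (Up, B): payoffs 6, 5 → best response Left.
Player B against (Down, F): payoffs 5, 9 → best response Right.
Player B against (Down, M): payoffs 4, 5 → best response Right.
Player B against (Down, B): payoffs 9, 1 → best response Left.
Player C against (Up, Left): payoffs 4, 7, 2 → best response M.
Player C against (Up, Right): payoffs 3, 4, 6 → best response B.
Player C against (Down, Left): payoffs 3, 0, 6 → best response B.
Player C against (Down, Right): payoffs 2, 9, 0 → best response M.
Mutual best responses: (Up, Left, M).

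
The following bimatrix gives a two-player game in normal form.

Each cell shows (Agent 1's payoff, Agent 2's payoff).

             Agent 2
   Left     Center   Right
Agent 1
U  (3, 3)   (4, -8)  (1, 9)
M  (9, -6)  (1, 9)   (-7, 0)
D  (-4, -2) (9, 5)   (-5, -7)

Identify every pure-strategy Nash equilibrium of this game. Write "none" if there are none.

Pure-strategy Nash equilibria: (U, Right) and (D, Center)

(U, Left): Agent 1 can switch to M (3 → 9). Not NE.
(U, Center): Agent 1 can switch to D (4 → 9). Not NE.
(U, Right): Agent 1 gets 1, best alternative -5; Agent 2 gets 9, best alternative 3. No profitable deviation — NE.
(M, Left): Agent 2 can switch to Center (-6 → 9). Not NE.
(M, Center): Agent 1 can switch to U (1 → 4). Not NE.
(M, Right): Agent 1 can switch to U (-7 → 1). Not NE.
(D, Left): Agent 1 can switch to U (-4 → 3). Not NE.
(D, Center): Agent 1 gets 9, best alternative 4; Agent 2 gets 5, best alternative -2. No profitable deviation — NE.
(D, Right): Agent 1 can switch to U (-5 → 1). Not NE.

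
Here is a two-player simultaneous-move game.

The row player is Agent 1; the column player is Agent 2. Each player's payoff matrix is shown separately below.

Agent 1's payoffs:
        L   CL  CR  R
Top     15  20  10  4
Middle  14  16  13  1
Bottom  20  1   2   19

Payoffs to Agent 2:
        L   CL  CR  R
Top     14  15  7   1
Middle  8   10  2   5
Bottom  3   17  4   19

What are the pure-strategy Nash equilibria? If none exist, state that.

Check each profile: it is a Nash equilibrium iff no player can strictly gain by switching unilaterally.
(Top, L): Agent 1 can switch to Bottom (15 → 20). Not NE.
(Top, CL): Agent 1 gets 20, best alternative 16; Agent 2 gets 15, best alternative 14. No profitable deviation — NE.
(Top, CR): Agent 1 can switch to Middle (10 → 13). Not NE.
(Top, R): Agent 1 can switch to Bottom (4 → 19). Not NE.
(Middle, L): Agent 1 can switch to Top (14 → 15). Not NE.
(Middle, CL): Agent 1 can switch to Top (16 → 20). Not NE.
(Middle, CR): Agent 2 can switch to L (2 → 8). Not NE.
(Middle, R): Agent 1 can switch to Top (1 → 4). Not NE.
(Bottom, L): Agent 2 can switch to CL (3 → 17). Not NE.
(Bottom, CL): Agent 1 can switch to Top (1 → 20). Not NE.
(Bottom, CR): Agent 1 can switch to Top (2 → 10). Not NE.
(Bottom, R): Agent 1 gets 19, best alternative 4; Agent 2 gets 19, best alternative 17. No profitable deviation — NE.

Pure-strategy Nash equilibria: (Top, CL) and (Bottom, R)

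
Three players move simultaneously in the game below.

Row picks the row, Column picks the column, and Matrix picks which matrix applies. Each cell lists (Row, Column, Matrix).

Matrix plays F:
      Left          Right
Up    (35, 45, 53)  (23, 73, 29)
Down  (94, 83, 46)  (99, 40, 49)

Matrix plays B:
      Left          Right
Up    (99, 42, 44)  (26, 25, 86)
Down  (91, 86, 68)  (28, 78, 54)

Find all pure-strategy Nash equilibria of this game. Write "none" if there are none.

No pure-strategy Nash equilibrium.

(Up, Left, F): Row can switch to Down (35 → 94). Not NE.
(Up, Left, B): Matrix can switch to F (44 → 53). Not NE.
(Up, Right, F): Row can switch to Down (23 → 99). Not NE.
(Up, Right, B): Row can switch to Down (26 → 28). Not NE.
(Down, Left, F): Matrix can switch to B (46 → 68). Not NE.
(Down, Left, B): Row can switch to Up (91 → 99). Not NE.
(Down, Right, F): Column can switch to Left (40 → 83). Not NE.
(Down, Right, B): Column can switch to Left (78 → 86). Not NE.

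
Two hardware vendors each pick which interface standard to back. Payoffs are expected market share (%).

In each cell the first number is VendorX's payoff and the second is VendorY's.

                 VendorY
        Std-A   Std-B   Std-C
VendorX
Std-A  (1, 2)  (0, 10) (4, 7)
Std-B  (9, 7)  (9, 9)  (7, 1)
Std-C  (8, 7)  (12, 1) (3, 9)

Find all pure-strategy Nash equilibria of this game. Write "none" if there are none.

Check each profile: it is a Nash equilibrium iff no player can strictly gain by switching unilaterally.
(Std-A, Std-A): VendorX can switch to Std-B (1 → 9). Not NE.
(Std-A, Std-B): VendorX can switch to Std-B (0 → 9). Not NE.
(Std-A, Std-C): VendorX can switch to Std-B (4 → 7). Not NE.
(Std-B, Std-A): VendorY can switch to Std-B (7 → 9). Not NE.
(Std-B, Std-B): VendorX can switch to Std-C (9 → 12). Not NE.
(Std-B, Std-C): VendorY can switch to Std-A (1 → 7). Not NE.
(Std-C, Std-A): VendorX can switch to Std-B (8 → 9). Not NE.
(Std-C, Std-B): VendorY can switch to Std-A (1 → 7). Not NE.
(Std-C, Std-C): VendorX can switch to Std-A (3 → 4). Not NE.

There is no pure-strategy Nash equilibrium.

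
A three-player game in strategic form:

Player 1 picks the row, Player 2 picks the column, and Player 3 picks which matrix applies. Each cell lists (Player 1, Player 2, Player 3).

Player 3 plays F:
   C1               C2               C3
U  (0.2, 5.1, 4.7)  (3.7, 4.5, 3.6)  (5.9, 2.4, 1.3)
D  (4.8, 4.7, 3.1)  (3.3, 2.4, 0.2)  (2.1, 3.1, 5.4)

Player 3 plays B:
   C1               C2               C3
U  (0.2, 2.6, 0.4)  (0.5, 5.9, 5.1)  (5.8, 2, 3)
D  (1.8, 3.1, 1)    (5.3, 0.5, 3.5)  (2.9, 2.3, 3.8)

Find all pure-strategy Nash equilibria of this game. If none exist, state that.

(D, C1, F)

For each strategy profile, look for a profitable unilateral deviation.
(U, C1, F): Player 1 can switch to D (0.2 → 4.8). Not NE.
(U, C1, B): Player 1 can switch to D (0.2 → 1.8). Not NE.
(U, C2, F): Player 2 can switch to C1 (4.5 → 5.1). Not NE.
(U, C2, B): Player 1 can switch to D (0.5 → 5.3). Not NE.
(U, C3, F): Player 2 can switch to C1 (2.4 → 5.1). Not NE.
(U, C3, B): Player 2 can switch to C1 (2 → 2.6). Not NE.
(D, C1, F): Player 1 gets 4.8, best alternative 0.2; Player 2 gets 4.7, best alternative 3.1; Player 3 gets 3.1, best alternative 1. No profitable deviation — NE.
(D, C1, B): Player 3 can switch to F (1 → 3.1). Not NE.
(D, C2, F): Player 1 can switch to U (3.3 → 3.7). Not NE.
(D, C2, B): Player 2 can switch to C1 (0.5 → 3.1). Not NE.
(D, C3, F): Player 1 can switch to U (2.1 → 5.9). Not NE.
(D, C3, B): Player 1 can switch to U (2.9 → 5.8). Not NE.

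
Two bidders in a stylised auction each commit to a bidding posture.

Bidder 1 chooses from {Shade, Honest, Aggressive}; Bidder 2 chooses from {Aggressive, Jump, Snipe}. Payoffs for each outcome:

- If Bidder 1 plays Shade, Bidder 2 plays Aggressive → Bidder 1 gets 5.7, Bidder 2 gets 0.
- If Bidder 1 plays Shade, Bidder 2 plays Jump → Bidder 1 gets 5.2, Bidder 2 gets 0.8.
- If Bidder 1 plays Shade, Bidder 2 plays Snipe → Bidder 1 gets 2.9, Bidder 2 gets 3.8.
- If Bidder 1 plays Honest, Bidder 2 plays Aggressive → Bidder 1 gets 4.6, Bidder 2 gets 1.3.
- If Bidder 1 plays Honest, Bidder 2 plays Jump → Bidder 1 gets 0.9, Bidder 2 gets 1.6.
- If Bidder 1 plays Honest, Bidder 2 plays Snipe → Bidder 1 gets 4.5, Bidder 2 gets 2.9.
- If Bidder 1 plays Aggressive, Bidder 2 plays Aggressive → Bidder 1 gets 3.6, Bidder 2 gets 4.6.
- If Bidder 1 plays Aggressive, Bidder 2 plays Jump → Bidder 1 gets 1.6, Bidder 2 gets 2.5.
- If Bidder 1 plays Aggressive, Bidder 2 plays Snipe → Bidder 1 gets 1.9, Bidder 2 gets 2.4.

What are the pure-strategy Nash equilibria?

The unique pure-strategy Nash equilibrium is (Honest, Snipe).

(Shade, Aggressive): Bidder 2 can switch to Jump (0 → 0.8). Not NE.
(Shade, Jump): Bidder 2 can switch to Snipe (0.8 → 3.8). Not NE.
(Shade, Snipe): Bidder 1 can switch to Honest (2.9 → 4.5). Not NE.
(Honest, Aggressive): Bidder 1 can switch to Shade (4.6 → 5.7). Not NE.
(Honest, Jump): Bidder 1 can switch to Shade (0.9 → 5.2). Not NE.
(Honest, Snipe): Bidder 1 gets 4.5, best alternative 2.9; Bidder 2 gets 2.9, best alternative 1.6. No profitable deviation — NE.
(Aggressive, Aggressive): Bidder 1 can switch to Shade (3.6 → 5.7). Not NE.
(Aggressive, Jump): Bidder 1 can switch to Shade (1.6 → 5.2). Not NE.
(Aggressive, Snipe): Bidder 1 can switch to Shade (1.9 → 2.9). Not NE.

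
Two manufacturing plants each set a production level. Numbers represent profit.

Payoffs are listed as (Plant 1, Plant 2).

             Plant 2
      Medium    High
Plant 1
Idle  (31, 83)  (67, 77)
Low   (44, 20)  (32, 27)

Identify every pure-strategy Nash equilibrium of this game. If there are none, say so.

There is no pure-strategy Nash equilibrium.

Plant 1 against Medium: payoffs 31, 44 → best response Low.
Plant 1 against High: payoffs 67, 32 → best response Idle.
Plant 2 against Idle: payoffs 83, 77 → best response Medium.
Plant 2 against Low: payoffs 20, 27 → best response High.
No profile is a mutual best response for all players.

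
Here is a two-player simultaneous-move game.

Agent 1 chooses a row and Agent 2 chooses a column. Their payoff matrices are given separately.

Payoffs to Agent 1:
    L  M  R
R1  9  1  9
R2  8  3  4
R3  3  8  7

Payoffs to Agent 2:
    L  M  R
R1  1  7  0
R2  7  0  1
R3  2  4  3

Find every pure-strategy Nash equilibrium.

(R3, M)

Agent 1 against L: payoffs 9, 8, 3 → best response R1.
Agent 1 against M: payoffs 1, 3, 8 → best response R3.
Agent 1 against R: payoffs 9, 4, 7 → best response R1.
Agent 2 against R1: payoffs 1, 7, 0 → best response M.
Agent 2 against R2: payoffs 7, 0, 1 → best response L.
Agent 2 against R3: payoffs 2, 4, 3 → best response M.
Mutual best responses: (R3, M).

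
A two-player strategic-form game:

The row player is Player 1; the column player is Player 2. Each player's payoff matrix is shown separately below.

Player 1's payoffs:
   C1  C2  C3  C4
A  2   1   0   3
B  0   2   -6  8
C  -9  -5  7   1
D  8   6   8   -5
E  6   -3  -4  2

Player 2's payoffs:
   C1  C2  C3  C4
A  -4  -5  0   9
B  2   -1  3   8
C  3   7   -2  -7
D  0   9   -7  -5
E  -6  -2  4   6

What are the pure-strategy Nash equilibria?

(B, C4) and (D, C2)

Mark each player's best response to every combination of opponents' strategies; a profile where every player is best-responding is a pure Nash equilibrium.
Player 1 against C1: payoffs 2, 0, -9, 8, 6 → best response D.
Player 1 against C2: payoffs 1, 2, -5, 6, -3 → best response D.
Player 1 against C3: payoffs 0, -6, 7, 8, -4 → best response D.
Player 1 against C4: payoffs 3, 8, 1, -5, 2 → best response B.
Player 2 against A: payoffs -4, -5, 0, 9 → best response C4.
Player 2 against B: payoffs 2, -1, 3, 8 → best response C4.
Player 2 against C: payoffs 3, 7, -2, -7 → best response C2.
Player 2 against D: payoffs 0, 9, -7, -5 → best response C2.
Player 2 against E: payoffs -6, -2, 4, 6 → best response C4.
Mutual best responses: (B, C4); (D, C2).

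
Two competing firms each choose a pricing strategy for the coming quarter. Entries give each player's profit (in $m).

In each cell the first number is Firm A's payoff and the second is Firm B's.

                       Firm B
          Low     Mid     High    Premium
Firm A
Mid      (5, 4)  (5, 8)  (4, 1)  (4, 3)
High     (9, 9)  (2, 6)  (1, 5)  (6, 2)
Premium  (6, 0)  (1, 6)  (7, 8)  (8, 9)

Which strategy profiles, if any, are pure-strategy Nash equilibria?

For each strategy profile, look for a profitable unilateral deviation.
(Mid, Low): Firm A can switch to High (5 → 9). Not NE.
(Mid, Mid): Firm A gets 5, best alternative 2; Firm B gets 8, best alternative 4. No profitable deviation — NE.
(Mid, High): Firm A can switch to Premium (4 → 7). Not NE.
(Mid, Premium): Firm A can switch to High (4 → 6). Not NE.
(High, Low): Firm A gets 9, best alternative 6; Firm B gets 9, best alternative 6. No profitable deviation — NE.
(High, Mid): Firm A can switch to Mid (2 → 5). Not NE.
(High, High): Firm A can switch to Mid (1 → 4). Not NE.
(High, Premium): Firm A can switch to Premium (6 → 8). Not NE.
(Premium, Premium): Firm A gets 8, best alternative 6; Firm B gets 9, best alternative 8. No profitable deviation — NE.
(The remaining 3 profiles each have a profitable deviation by the same check.)

Pure-strategy Nash equilibria: (Mid, Mid) and (High, Low) and (Premium, Premium)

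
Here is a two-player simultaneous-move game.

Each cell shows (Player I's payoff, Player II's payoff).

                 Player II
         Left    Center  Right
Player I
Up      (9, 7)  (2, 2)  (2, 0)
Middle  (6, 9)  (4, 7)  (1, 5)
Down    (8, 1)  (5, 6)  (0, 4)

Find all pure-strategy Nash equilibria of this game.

Pure-strategy Nash equilibria: (Up, Left) and (Down, Center)

Mark each player's best response to every combination of opponents' strategies; a profile where every player is best-responding is a pure Nash equilibrium.
Player I against Left: payoffs 9, 6, 8 → best response Up.
Player I against Center: payoffs 2, 4, 5 → best response Down.
Player I against Right: payoffs 2, 1, 0 → best response Up.
Player II against Up: payoffs 7, 2, 0 → best response Left.
Player II against Middle: payoffs 9, 7, 5 → best response Left.
Player II against Down: payoffs 1, 6, 4 → best response Center.
Mutual best responses: (Up, Left); (Down, Center).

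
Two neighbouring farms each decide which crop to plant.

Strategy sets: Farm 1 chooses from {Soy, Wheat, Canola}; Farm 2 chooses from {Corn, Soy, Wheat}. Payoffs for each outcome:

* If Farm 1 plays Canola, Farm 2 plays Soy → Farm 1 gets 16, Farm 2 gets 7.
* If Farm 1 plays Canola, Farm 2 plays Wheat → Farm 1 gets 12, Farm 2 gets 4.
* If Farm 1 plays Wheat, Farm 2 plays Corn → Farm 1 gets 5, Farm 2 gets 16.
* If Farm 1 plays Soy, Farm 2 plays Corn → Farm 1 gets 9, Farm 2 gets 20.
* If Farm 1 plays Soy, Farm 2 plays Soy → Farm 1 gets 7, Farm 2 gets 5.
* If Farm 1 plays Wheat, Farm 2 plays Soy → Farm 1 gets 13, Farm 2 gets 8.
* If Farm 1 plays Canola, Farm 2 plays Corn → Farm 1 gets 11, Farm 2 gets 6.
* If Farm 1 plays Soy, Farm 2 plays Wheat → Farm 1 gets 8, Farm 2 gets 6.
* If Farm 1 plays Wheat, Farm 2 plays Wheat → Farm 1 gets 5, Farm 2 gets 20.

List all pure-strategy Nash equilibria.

The unique pure-strategy Nash equilibrium is (Canola, Soy).

For each player, find the best response to each opponent profile; mutual best responses are the pure NE.
Farm 1 against Corn: payoffs 9, 5, 11 → best response Canola.
Farm 1 against Soy: payoffs 7, 13, 16 → best response Canola.
Farm 1 against Wheat: payoffs 8, 5, 12 → best response Canola.
Farm 2 against Soy: payoffs 20, 5, 6 → best response Corn.
Farm 2 against Wheat: payoffs 16, 8, 20 → best response Wheat.
Farm 2 against Canola: payoffs 6, 7, 4 → best response Soy.
Mutual best responses: (Canola, Soy).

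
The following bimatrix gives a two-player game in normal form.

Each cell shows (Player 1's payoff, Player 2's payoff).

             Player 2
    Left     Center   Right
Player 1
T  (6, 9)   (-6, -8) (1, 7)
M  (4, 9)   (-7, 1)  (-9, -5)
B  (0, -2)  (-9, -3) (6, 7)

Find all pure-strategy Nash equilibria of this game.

Check each profile: it is a Nash equilibrium iff no player can strictly gain by switching unilaterally.
(T, Left): Player 1 gets 6, best alternative 4; Player 2 gets 9, best alternative 7. No profitable deviation — NE.
(T, Center): Player 2 can switch to Left (-8 → 9). Not NE.
(T, Right): Player 1 can switch to B (1 → 6). Not NE.
(M, Left): Player 1 can switch to T (4 → 6). Not NE.
(M, Center): Player 1 can switch to T (-7 → -6). Not NE.
(M, Right): Player 1 can switch to T (-9 → 1). Not NE.
(B, Left): Player 1 can switch to T (0 → 6). Not NE.
(B, Right): Player 1 gets 6, best alternative 1; Player 2 gets 7, best alternative -2. No profitable deviation — NE.
(The remaining 1 profile has a profitable deviation by the same check.)

The pure Nash equilibria are (T, Left) and (B, Right).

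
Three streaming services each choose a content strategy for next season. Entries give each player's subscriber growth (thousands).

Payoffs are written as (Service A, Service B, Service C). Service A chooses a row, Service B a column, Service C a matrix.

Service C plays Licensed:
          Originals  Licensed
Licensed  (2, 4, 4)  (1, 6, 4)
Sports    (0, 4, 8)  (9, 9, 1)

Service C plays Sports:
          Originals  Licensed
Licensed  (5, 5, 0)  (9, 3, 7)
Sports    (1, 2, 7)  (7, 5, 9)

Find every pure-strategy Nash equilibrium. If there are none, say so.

(Licensed, Originals, Licensed): Service B can switch to Licensed (4 → 6). Not NE.
(Licensed, Originals, Sports): Service C can switch to Licensed (0 → 4). Not NE.
(Licensed, Licensed, Licensed): Service A can switch to Sports (1 → 9). Not NE.
(Licensed, Licensed, Sports): Service B can switch to Originals (3 → 5). Not NE.
(Sports, Originals, Licensed): Service A can switch to Licensed (0 → 2). Not NE.
(Sports, Originals, Sports): Service A can switch to Licensed (1 → 5). Not NE.
(Sports, Licensed, Licensed): Service C can switch to Sports (1 → 9). Not NE.
(Sports, Licensed, Sports): Service A can switch to Licensed (7 → 9). Not NE.

This game has no pure Nash equilibrium.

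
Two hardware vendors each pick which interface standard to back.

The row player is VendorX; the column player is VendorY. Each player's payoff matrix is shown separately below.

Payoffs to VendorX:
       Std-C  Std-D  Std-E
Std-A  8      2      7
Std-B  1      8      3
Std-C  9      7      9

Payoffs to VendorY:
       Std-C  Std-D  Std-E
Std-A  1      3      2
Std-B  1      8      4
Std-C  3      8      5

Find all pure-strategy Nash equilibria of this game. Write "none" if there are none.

VendorX against Std-C: payoffs 8, 1, 9 → best response Std-C.
VendorX against Std-D: payoffs 2, 8, 7 → best response Std-B.
VendorX against Std-E: payoffs 7, 3, 9 → best response Std-C.
VendorY against Std-A: payoffs 1, 3, 2 → best response Std-D.
VendorY against Std-B: payoffs 1, 8, 4 → best response Std-D.
VendorY against Std-C: payoffs 3, 8, 5 → best response Std-D.
Mutual best responses: (Std-B, Std-D).

Pure NE: (Std-B, Std-D)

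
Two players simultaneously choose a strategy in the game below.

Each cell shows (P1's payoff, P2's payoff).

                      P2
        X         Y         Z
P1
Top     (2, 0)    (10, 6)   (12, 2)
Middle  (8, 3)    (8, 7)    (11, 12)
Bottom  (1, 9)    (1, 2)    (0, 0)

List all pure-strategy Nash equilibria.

P1 against X: payoffs 2, 8, 1 → best response Middle.
P1 against Y: payoffs 10, 8, 1 → best response Top.
P1 against Z: payoffs 12, 11, 0 → best response Top.
P2 against Top: payoffs 0, 6, 2 → best response Y.
P2 against Middle: payoffs 3, 7, 12 → best response Z.
P2 against Bottom: payoffs 9, 2, 0 → best response X.
Mutual best responses: (Top, Y).

The unique pure-strategy Nash equilibrium is (Top, Y).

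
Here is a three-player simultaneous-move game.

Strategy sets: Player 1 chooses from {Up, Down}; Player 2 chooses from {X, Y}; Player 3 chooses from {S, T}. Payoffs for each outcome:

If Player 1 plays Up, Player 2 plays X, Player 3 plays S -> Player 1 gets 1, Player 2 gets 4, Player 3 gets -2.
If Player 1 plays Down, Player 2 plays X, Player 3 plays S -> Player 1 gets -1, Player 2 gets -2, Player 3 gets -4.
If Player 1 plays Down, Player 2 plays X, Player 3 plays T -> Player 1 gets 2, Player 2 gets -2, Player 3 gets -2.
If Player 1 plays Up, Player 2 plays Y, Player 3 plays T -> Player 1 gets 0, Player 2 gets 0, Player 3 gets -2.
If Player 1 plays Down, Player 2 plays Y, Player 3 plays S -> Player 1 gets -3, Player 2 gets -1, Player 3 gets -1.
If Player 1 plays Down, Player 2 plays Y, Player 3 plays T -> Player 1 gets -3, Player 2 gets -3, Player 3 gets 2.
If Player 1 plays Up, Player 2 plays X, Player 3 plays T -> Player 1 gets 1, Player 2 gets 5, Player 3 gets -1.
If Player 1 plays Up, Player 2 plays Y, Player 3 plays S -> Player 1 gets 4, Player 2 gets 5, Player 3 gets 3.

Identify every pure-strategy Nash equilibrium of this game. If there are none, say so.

The pure Nash equilibria are (Up, Y, S) and (Down, X, T).

Player 1 against (X, S): payoffs 1, -1 → best response Up.
Player 1 against (X, T): payoffs 1, 2 → best response Down.
Player 1 against (Y, S): payoffs 4, -3 → best response Up.
Player 1 against (Y, T): payoffs 0, -3 → best response Up.
Player 2 against (Up, S): payoffs 4, 5 → best response Y.
Player 2 against (Up, T): payoffs 5, 0 → best response X.
Player 2 against (Down, S): payoffs -2, -1 → best response Y.
Player 2 against (Down, T): payoffs -2, -3 → best response X.
Player 3 against (Up, X): payoffs -2, -1 → best response T.
Player 3 against (Up, Y): payoffs 3, -2 → best response S.
Player 3 against (Down, X): payoffs -4, -2 → best response T.
Player 3 against (Down, Y): payoffs -1, 2 → best response T.
Mutual best responses: (Up, Y, S); (Down, X, T).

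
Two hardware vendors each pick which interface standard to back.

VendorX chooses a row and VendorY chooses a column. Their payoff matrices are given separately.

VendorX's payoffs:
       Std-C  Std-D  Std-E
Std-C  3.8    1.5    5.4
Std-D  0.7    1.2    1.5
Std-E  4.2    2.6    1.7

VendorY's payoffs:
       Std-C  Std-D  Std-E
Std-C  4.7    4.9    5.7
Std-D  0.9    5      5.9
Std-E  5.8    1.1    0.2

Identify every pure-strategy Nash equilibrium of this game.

Pure-strategy Nash equilibria: (Std-C, Std-E), (Std-E, Std-C)

(Std-C, Std-C): VendorX can switch to Std-E (3.8 → 4.2). Not NE.
(Std-C, Std-D): VendorX can switch to Std-E (1.5 → 2.6). Not NE.
(Std-C, Std-E): VendorX gets 5.4, best alternative 1.7; VendorY gets 5.7, best alternative 4.9. No profitable deviation — NE.
(Std-D, Std-C): VendorX can switch to Std-C (0.7 → 3.8). Not NE.
(Std-D, Std-D): VendorX can switch to Std-C (1.2 → 1.5). Not NE.
(Std-D, Std-E): VendorX can switch to Std-C (1.5 → 5.4). Not NE.
(Std-E, Std-C): VendorX gets 4.2, best alternative 3.8; VendorY gets 5.8, best alternative 1.1. No profitable deviation — NE.
(Std-E, Std-D): VendorY can switch to Std-C (1.1 → 5.8). Not NE.
(Std-E, Std-E): VendorX can switch to Std-C (1.7 → 5.4). Not NE.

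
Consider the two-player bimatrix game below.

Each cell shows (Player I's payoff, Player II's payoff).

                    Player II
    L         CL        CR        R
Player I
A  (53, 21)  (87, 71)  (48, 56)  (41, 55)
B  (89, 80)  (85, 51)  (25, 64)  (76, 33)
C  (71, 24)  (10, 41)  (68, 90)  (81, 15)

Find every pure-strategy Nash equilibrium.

Check each profile: it is a Nash equilibrium iff no player can strictly gain by switching unilaterally.
(A, L): Player I can switch to B (53 → 89). Not NE.
(A, CL): Player I gets 87, best alternative 85; Player II gets 71, best alternative 56. No profitable deviation — NE.
(A, CR): Player I can switch to C (48 → 68). Not NE.
(A, R): Player I can switch to B (41 → 76). Not NE.
(B, L): Player I gets 89, best alternative 71; Player II gets 80, best alternative 64. No profitable deviation — NE.
(B, CL): Player I can switch to A (85 → 87). Not NE.
(B, CR): Player I can switch to A (25 → 48). Not NE.
(B, R): Player I can switch to C (76 → 81). Not NE.
(C, L): Player I can switch to B (71 → 89). Not NE.
(C, CL): Player I can switch to A (10 → 87). Not NE.
(C, CR): Player I gets 68, best alternative 48; Player II gets 90, best alternative 41. No profitable deviation — NE.
(C, R): Player II can switch to L (15 → 24). Not NE.

The pure Nash equilibria are (A, CL) and (B, L) and (C, CR).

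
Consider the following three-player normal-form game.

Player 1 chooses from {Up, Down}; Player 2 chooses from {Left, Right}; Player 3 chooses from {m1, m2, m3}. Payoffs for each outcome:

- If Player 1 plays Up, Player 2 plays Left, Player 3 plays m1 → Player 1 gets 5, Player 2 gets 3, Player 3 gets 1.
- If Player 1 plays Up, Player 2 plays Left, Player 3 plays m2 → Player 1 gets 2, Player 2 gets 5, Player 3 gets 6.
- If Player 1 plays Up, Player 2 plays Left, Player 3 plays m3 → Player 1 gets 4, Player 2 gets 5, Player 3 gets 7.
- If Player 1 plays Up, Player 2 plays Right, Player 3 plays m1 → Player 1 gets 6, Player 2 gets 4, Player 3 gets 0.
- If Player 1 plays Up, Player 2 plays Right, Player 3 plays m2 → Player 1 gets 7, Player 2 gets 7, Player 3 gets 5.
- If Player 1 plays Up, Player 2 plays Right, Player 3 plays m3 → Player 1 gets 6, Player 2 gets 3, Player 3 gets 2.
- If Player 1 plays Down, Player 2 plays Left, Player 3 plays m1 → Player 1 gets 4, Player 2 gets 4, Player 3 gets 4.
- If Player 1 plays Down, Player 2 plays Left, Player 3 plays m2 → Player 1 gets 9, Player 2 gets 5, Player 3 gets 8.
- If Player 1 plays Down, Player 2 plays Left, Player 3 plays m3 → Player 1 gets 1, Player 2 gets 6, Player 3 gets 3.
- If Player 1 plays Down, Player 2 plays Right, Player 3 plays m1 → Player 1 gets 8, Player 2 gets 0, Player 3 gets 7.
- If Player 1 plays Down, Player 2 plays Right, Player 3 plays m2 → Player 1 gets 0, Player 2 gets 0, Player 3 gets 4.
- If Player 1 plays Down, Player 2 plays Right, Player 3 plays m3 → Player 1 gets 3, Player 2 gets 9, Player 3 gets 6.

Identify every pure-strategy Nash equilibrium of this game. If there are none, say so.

(Up, Left, m3), (Up, Right, m2), (Down, Left, m2)

Mark each player's best response to every combination of opponents' strategies; a profile where every player is best-responding is a pure Nash equilibrium.
Player 1 against (Left, m1): payoffs 5, 4 → best response Up.
Player 1 against (Left, m2): payoffs 2, 9 → best response Down.
Player 1 against (Left, m3): payoffs 4, 1 → best response Up.
Player 1 against (Right, m1): payoffs 6, 8 → best response Down.
Player 1 against (Right, m2): payoffs 7, 0 → best response Up.
Player 1 against (Right, m3): payoffs 6, 3 → best response Up.
Player 2 against (Up, m1): payoffs 3, 4 → best response Right.
Player 2 against (Up, m2): payoffs 5, 7 → best response Right.
Player 2 against (Up, m3): payoffs 5, 3 → best response Left.
Player 2 against (Down, m1): payoffs 4, 0 → best response Left.
Player 2 against (Down, m2): payoffs 5, 0 → best response Left.
Player 2 against (Down, m3): payoffs 6, 9 → best response Right.
Player 3 against (Up, Left): payoffs 1, 6, 7 → best response m3.
Player 3 against (Up, Right): payoffs 0, 5, 2 → best response m2.
Player 3 against (Down, Left): payoffs 4, 8, 3 → best response m2.
Player 3 against (Down, Right): payoffs 7, 4, 6 → best response m1.
Mutual best responses: (Up, Left, m3); (Up, Right, m2); (Down, Left, m2).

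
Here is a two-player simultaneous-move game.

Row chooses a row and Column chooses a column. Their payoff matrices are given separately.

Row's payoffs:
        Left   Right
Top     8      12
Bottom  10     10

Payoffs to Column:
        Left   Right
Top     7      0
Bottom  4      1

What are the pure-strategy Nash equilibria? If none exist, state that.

Row against Left: payoffs 8, 10 → best response Bottom.
Row against Right: payoffs 12, 10 → best response Top.
Column against Top: payoffs 7, 0 → best response Left.
Column against Bottom: payoffs 4, 1 → best response Left.
Mutual best responses: (Bottom, Left).

The unique pure-strategy Nash equilibrium is (Bottom, Left).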